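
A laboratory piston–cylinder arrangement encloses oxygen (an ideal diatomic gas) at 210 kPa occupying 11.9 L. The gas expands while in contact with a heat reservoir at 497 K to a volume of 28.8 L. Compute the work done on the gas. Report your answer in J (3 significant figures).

W ≈ -2210 J

Isothermal: W = nRT ln(V₂/V₁) = P₁V₁ ln(V₂/V₁).
P₁V₁ = (210 kPa)(11.9 L) = 2499 J.
W = 2499 × ln(28.8/11.9) = 2499 × 0.8838
W_by_gas = 2209 J; work on gas = −W_by = -2209 J.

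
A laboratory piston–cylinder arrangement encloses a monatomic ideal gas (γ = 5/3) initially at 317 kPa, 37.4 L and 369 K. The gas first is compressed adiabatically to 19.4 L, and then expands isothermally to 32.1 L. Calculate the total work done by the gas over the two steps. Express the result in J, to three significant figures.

W_total ≈ -515 J

Step 1 (adiabatic): W = (P₁V₁ − P₂V₂)/(γ−1) = (11856 − 18364)/0.667 = -9763 J.
After step 1: P = 946.6 kPa, V = 19.4 L, T = 571.6 K.
Step 2 (isothermal): W = P₁V₁ ln(V₂/V₁) = (18364) ln(32.1/19.4) = 9248 J.
W_total = -9763 + 9248 = -514.9 J.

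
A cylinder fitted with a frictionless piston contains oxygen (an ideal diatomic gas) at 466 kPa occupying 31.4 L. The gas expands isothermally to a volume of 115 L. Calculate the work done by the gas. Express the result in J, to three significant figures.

Isothermal: W = nRT ln(V₂/V₁) = P₁V₁ ln(V₂/V₁).
P₁V₁ = (466 kPa)(31.4 L) = 14632 J.
W = 14632 × ln(115/31.4) = 14632 × 1.298
W_by_gas = 18995 J.

W ≈ 19000 J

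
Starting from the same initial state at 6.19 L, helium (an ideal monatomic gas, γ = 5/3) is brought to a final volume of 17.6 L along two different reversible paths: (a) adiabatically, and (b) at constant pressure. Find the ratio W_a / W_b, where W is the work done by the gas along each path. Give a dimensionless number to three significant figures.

W_a / W_b ≈ 0.408

Path (a) adiabatic: W = P₁V₁(1 − (V₁/V₂)^(γ−1))/(γ−1) → W_a/(P₁V₁) = 0.7526.
Path (b) isobaric: W = P₁(V₂ − V₁) → W_b/(P₁V₁) = 1.843.
W_a / W_b = 0.7526 / 1.843 = 0.4083.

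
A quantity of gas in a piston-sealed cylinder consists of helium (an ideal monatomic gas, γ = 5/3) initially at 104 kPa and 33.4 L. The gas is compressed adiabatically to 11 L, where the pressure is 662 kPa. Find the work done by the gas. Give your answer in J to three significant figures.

W ≈ -5710 J

Adiabatic: W = (P₁V₁ − P₂V₂)/(γ − 1) with γ = 5/3.
P₁V₁ = 3474 J, P₂V₂ = 7282 J.
W = (3474 − 7282) / 0.6667 = -5713 J.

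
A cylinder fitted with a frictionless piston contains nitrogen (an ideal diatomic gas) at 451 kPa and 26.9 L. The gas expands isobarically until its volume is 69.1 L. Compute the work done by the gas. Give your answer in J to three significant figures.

W ≈ 19000 J

Isobaric: W = P ΔV.
W = (451 kPa)(69.1 − 26.9 L) = (451)(42.2) = 19032 J.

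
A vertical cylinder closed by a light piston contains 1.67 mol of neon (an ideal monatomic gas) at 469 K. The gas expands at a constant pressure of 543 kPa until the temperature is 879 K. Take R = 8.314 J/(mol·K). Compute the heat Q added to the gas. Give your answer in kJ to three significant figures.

Q ≈ 14.2 kJ

Isobaric: W = nRΔT = (1.67)(8.314)(410) = 5693 J.
ΔU = nCᵥΔT with Cᵥ = 3R/2: ΔU = (1.67)(12.47)(410) = 8539 J.
Q = ΔU + W = 8539 + 5693 = 14231 J.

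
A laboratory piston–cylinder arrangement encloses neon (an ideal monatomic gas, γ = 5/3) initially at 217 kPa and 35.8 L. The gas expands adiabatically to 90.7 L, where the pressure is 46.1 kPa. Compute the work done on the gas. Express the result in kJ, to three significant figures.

Adiabatic: W = (P₁V₁ − P₂V₂)/(γ − 1) with γ = 5/3.
P₁V₁ = 7769 J, P₂V₂ = 4181 J.
W = (7769 − 4181) / 0.6667 = 5381 J.
Work on gas = −W_by = -5381 J.

W ≈ -5.38 kJ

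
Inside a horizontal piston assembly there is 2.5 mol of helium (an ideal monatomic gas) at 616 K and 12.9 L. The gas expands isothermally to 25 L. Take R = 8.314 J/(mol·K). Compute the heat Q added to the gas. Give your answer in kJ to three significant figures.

Isothermal ⇒ ΔU = 0, so Q = W = nRT ln(V₂/V₁).
Q = (2.5)(8.314)(616) ln(25/12.9) = 12804 × 0.6616 = 8471 J.

Q ≈ 8.47 kJ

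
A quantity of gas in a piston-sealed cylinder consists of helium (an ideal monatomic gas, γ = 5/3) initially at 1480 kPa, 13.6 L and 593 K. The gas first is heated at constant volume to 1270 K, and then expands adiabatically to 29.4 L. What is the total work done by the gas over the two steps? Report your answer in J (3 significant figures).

W_total ≈ 26000 J

Step 1 (isochoric): W = 0 (constant volume).
After step 1: P = 3170 kPa (V unchanged).
Step 2 (adiabatic): W = (P₁V₁ − P₂V₂)/(γ−1) = (43107 − 25784)/0.667 = 25985 J.
W_total = 0 + 25985 = 25985 J.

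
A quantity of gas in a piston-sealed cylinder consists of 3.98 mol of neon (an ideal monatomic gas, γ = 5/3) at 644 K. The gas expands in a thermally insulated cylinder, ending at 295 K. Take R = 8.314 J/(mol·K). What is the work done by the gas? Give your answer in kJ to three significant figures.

W ≈ 17.3 kJ

Adiabatic ⇒ Q = 0, so W_by = −ΔU = nCᵥ(T₁ − T₂).
Cᵥ = 3R/2 = 12.47 J/(mol·K).
W = (3.98)(12.47)(644 − 295) = 17322 J.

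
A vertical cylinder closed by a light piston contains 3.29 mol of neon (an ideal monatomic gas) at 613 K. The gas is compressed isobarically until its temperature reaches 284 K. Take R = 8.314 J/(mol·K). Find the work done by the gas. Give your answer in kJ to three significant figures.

Isobaric: W = P ΔV = nR ΔT.
W = (3.29)(8.314)(284 − 613) = -8999 J.

W ≈ -9.00 kJ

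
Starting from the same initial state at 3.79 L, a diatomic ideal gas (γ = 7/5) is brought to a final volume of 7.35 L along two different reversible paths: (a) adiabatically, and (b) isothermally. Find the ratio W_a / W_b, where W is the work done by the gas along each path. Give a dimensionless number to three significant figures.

W_a / W_b ≈ 0.878

Path (a) adiabatic: W = P₁V₁(1 − (V₁/V₂)^(γ−1))/(γ−1) → W_a/(P₁V₁) = 0.5819.
Path (b) isothermal: W = P₁V₁ ln(V₂/V₁) → W_b/(P₁V₁) = 0.6623.
W_a / W_b = 0.5819 / 0.6623 = 0.8785.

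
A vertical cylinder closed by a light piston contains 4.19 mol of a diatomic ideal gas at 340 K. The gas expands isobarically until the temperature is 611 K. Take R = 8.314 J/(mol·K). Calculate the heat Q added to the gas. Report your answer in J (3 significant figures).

Isobaric: W = nRΔT = (4.19)(8.314)(271) = 9440 J.
ΔU = nCᵥΔT with Cᵥ = 5R/2: ΔU = (4.19)(20.79)(271) = 23601 J.
Q = ΔU + W = 23601 + 9440 = 33042 J.

Q ≈ 33000 J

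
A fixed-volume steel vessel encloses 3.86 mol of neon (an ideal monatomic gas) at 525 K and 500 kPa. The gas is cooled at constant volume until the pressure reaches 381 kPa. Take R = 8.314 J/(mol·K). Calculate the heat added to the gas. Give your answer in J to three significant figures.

Q ≈ -6010 J

Constant volume ⇒ W = 0, so Q = ΔU = nCᵥΔT with Cᵥ = 3R/2 = 12.47 J/(mol·K).
At constant V, T₂/T₁ = P₂/P₁ ⇒ ΔT = T₁(P₂/P₁ − 1) = 525·(381/500 − 1) = -124.9 K.
ΔU = (3.86)(12.47)(-124.9) = -6015 J.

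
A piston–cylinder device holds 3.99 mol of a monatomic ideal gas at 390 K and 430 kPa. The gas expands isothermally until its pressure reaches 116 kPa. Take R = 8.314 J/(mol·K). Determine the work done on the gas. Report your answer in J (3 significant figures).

Isothermal process: W = nRT ln(V₂/V₁) = nRT ln(P₁/P₂).
W = (3.99)(8.314)(390) × ln(430/116)
  = 12937 × ln(3.707) = 12937 × 1.31
W_by_gas = 16951 J; work on gas = −W_by = -16951 J.

W ≈ -17000 J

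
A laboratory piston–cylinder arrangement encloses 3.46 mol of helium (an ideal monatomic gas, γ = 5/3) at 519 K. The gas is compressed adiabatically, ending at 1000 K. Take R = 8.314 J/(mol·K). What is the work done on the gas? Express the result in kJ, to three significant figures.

W ≈ 20.8 kJ

Adiabatic ⇒ Q = 0, so W_by = −ΔU = nCᵥ(T₁ − T₂).
Cᵥ = 3R/2 = 12.47 J/(mol·K).
W = (3.46)(12.47)(519 − 1000) = -20755 J.
Work on gas = −W_by = 20755 J.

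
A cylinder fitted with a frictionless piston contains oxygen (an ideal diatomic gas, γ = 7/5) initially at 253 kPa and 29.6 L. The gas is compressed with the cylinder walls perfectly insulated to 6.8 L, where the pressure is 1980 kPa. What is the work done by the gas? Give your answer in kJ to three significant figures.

Adiabatic: W = (P₁V₁ − P₂V₂)/(γ − 1) with γ = 7/5.
P₁V₁ = 7489 J, P₂V₂ = 13464 J.
W = (7489 − 13464) / 0.4 = -14938 J.

W ≈ -14.9 kJ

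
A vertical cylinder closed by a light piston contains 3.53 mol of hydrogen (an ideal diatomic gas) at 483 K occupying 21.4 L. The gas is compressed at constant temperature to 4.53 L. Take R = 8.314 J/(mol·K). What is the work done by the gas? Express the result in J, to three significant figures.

W ≈ -22000 J

Isothermal: W = nRT ln(V₂/V₁).
W = (3.53)(8.314)(483) × ln(4.53/21.4)
  = 14175 × -1.553
W_by_gas = -22010 J.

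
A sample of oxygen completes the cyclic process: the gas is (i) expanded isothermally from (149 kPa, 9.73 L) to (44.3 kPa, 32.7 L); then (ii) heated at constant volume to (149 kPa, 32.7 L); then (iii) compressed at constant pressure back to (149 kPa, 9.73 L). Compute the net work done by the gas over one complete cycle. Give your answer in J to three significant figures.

W_net ≈ -1670 J

Leg (i): W = PᵢVᵢ ln(V_f/Vᵢ) = (1450) ln(32.7/9.73) = 1757 J.
Leg (ii): W = 0.
Leg (iii): W = PΔV = (149)(9.73 − 32.7) = -3423 J.
W_net = 1757 − 3423 = -1665 J.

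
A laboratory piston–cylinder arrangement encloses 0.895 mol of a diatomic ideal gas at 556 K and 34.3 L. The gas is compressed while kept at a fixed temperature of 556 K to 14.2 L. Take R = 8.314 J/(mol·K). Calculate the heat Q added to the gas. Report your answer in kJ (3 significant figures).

Isothermal ⇒ ΔU = 0, so Q = W = nRT ln(V₂/V₁).
Q = (0.895)(8.314)(556) ln(14.2/34.3) = 4137 × -0.8819 = -3649 J.

Q ≈ -3.65 kJ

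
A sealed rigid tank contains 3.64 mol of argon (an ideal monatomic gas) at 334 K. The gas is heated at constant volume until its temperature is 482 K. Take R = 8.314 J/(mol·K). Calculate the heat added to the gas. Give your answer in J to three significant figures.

Q ≈ 6720 J

Constant volume ⇒ W = 0, so Q = ΔU = nCᵥΔT with Cᵥ = 3R/2 = 12.47 J/(mol·K).
ΔU = (3.64)(12.47)(482 − 334) = 6718 J.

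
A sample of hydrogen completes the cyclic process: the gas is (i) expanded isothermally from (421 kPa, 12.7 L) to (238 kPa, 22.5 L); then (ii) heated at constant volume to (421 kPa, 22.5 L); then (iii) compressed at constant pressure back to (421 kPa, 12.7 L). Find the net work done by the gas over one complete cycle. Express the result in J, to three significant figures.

W_net ≈ -1070 J

Leg (i): W = PᵢVᵢ ln(V_f/Vᵢ) = (5347) ln(22.5/12.7) = 3058 J.
Leg (ii): W = 0.
Leg (iii): W = PΔV = (421)(12.7 − 22.5) = -4126 J.
W_net = 3058 − 4126 = -1068 J.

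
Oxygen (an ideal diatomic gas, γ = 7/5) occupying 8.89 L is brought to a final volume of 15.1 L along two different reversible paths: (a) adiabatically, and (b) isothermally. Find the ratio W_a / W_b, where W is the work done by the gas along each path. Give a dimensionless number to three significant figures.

Path (a) adiabatic: W = P₁V₁(1 − (V₁/V₂)^(γ−1))/(γ−1) → W_a/(P₁V₁) = 0.4774.
Path (b) isothermal: W = P₁V₁ ln(V₂/V₁) → W_b/(P₁V₁) = 0.5298.
W_a / W_b = 0.4774 / 0.5298 = 0.9012.

W_a / W_b ≈ 0.901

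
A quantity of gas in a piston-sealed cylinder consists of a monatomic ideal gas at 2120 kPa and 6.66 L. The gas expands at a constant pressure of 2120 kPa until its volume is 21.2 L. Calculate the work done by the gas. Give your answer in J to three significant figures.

Isobaric: W = P ΔV.
W = (2120 kPa)(21.2 − 6.66 L) = (2120)(14.54) = 30825 J.

W ≈ 30800 J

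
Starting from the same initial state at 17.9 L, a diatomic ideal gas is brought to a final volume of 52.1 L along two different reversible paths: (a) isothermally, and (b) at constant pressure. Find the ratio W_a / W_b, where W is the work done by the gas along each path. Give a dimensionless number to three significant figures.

Path (a) isothermal: W = P₁V₁ ln(V₂/V₁) → W_a/(P₁V₁) = 1.068.
Path (b) isobaric: W = P₁(V₂ − V₁) → W_b/(P₁V₁) = 1.911.
W_a / W_b = 1.068 / 1.911 = 0.5592.

W_a / W_b ≈ 0.559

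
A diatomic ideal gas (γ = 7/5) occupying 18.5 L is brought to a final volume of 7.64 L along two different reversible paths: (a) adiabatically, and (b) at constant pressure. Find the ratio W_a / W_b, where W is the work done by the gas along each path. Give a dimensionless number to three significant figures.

Path (a) adiabatic: W = P₁V₁(1 − (V₁/V₂)^(γ−1))/(γ−1) → W_a/(P₁V₁) = -1.061.
Path (b) isobaric: W = P₁(V₂ − V₁) → W_b/(P₁V₁) = -0.587.
W_a / W_b = -1.061 / -0.587 = 1.807.

W_a / W_b ≈ 1.81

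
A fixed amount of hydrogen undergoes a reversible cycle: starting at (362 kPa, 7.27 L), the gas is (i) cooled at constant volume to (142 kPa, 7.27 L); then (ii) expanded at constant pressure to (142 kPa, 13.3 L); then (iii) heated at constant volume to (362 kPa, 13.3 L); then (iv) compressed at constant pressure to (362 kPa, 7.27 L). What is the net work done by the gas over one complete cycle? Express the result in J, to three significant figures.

W_net ≈ -1330 J

Constant-volume legs do no work.
W(ii) = (142)(13.3 − 7.27) = 856.3 J; W(iv) = (362)(7.27 − 13.3) = -2183 J.
W_net = 856.3 − 2183 = -1327 J (the counter-clockwise enclosed area).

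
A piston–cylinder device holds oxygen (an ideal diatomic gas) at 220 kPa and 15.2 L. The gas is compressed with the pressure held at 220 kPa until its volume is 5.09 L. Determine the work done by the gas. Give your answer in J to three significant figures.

W ≈ -2220 J

Isobaric: W = P ΔV.
W = (220 kPa)(5.09 − 15.2 L) = (220)(-10.11) = -2224 J.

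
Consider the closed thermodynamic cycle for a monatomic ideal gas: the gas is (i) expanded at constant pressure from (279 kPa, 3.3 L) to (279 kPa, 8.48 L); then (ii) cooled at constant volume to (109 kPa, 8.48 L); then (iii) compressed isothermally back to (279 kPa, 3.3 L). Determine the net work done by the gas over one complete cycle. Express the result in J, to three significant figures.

W_net ≈ 573 J

Leg (i): W = PΔV = (279)(8.48 − 3.3) = 1445 J.
Leg (ii): W = 0.
Leg (iii): W = PᵢVᵢ ln(V_f/Vᵢ) = (924.3) ln(3.3/8.48) = -872.4 J.
W_net = 1445 − 872.4 = 572.9 J.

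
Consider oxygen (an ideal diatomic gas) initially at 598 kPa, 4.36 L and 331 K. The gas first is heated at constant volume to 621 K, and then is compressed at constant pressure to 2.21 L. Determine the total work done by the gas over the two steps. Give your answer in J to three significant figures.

W_total ≈ -2410 J

Step 1 (isochoric): W = 0 (constant volume).
After step 1: P = 1122 kPa (V unchanged).
Step 2 (isobaric): W = PΔV = (1122 kPa)(2.21 − 4.36 L) = -2412 J.
W_total = 0 − 2412 = -2412 J.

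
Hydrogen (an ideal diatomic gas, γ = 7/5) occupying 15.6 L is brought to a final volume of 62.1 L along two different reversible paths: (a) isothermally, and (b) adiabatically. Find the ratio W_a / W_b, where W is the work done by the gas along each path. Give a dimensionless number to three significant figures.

Path (a) isothermal: W = P₁V₁ ln(V₂/V₁) → W_a/(P₁V₁) = 1.381.
Path (b) adiabatic: W = P₁V₁(1 − (V₁/V₂)^(γ−1))/(γ−1) → W_b/(P₁V₁) = 1.061.
W_a / W_b = 1.381 / 1.061 = 1.302.

W_a / W_b ≈ 1.30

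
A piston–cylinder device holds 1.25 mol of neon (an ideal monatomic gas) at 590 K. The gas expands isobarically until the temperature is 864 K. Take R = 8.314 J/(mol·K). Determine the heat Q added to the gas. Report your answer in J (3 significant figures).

Isobaric: W = nRΔT = (1.25)(8.314)(274) = 2848 J.
ΔU = nCᵥΔT with Cᵥ = 3R/2: ΔU = (1.25)(12.47)(274) = 4271 J.
Q = ΔU + W = 4271 + 2848 = 7119 J.

Q ≈ 7120 J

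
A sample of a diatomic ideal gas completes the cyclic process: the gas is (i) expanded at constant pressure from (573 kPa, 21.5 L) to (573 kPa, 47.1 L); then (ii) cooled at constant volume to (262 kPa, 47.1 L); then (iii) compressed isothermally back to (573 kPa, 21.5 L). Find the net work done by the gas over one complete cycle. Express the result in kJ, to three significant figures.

W_net ≈ 4.99 kJ

Leg (i): W = PΔV = (573)(47.1 − 21.5) = 14669 J.
Leg (ii): W = 0.
Leg (iii): W = PᵢVᵢ ln(V_f/Vᵢ) = (12340) ln(21.5/47.1) = -9677 J.
W_net = 14669 − 9677 = 4991 J.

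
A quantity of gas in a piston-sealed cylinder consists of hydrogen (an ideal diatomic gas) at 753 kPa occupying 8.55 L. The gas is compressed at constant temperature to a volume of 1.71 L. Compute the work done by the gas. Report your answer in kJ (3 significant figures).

Isothermal: W = nRT ln(V₂/V₁) = P₁V₁ ln(V₂/V₁).
P₁V₁ = (753 kPa)(8.55 L) = 6438 J.
W = 6438 × ln(1.71/8.55) = 6438 × -1.609
W_by_gas = -10362 J.

W ≈ -10.4 kJ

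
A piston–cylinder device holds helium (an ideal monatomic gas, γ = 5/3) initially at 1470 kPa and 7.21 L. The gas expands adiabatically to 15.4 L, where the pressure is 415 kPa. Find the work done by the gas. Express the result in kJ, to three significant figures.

Adiabatic: W = (P₁V₁ − P₂V₂)/(γ − 1) with γ = 5/3.
P₁V₁ = 10599 J, P₂V₂ = 6391 J.
W = (10599 − 6391) / 0.6667 = 6312 J.

W ≈ 6.31 kJ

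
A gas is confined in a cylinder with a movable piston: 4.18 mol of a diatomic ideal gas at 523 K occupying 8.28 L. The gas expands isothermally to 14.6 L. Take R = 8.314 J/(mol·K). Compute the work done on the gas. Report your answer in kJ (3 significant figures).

Isothermal: W = nRT ln(V₂/V₁).
W = (4.18)(8.314)(523) × ln(14.6/8.28)
  = 18176 × 0.5672
W_by_gas = 10309 J; work on gas = −W_by = -10309 J.

W ≈ -10.3 kJ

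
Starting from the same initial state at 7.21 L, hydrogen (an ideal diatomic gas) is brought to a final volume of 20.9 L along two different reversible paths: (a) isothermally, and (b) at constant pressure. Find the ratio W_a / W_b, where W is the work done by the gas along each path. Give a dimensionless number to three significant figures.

W_a / W_b ≈ 0.561

Path (a) isothermal: W = P₁V₁ ln(V₂/V₁) → W_a/(P₁V₁) = 1.064.
Path (b) isobaric: W = P₁(V₂ − V₁) → W_b/(P₁V₁) = 1.899.
W_a / W_b = 1.064 / 1.899 = 0.5605.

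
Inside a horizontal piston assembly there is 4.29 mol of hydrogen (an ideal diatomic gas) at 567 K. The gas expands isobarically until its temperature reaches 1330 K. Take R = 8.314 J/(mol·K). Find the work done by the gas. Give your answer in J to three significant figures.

Isobaric: W = P ΔV = nR ΔT.
W = (4.29)(8.314)(1330 − 567) = 27214 J.

W ≈ 27200 J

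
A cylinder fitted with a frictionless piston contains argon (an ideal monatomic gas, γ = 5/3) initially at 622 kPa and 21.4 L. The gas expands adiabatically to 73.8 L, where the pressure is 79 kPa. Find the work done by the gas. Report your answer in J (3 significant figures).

W ≈ 11200 J

Adiabatic: W = (P₁V₁ − P₂V₂)/(γ − 1) with γ = 5/3.
P₁V₁ = 13311 J, P₂V₂ = 5830 J.
W = (13311 − 5830) / 0.6667 = 11221 J.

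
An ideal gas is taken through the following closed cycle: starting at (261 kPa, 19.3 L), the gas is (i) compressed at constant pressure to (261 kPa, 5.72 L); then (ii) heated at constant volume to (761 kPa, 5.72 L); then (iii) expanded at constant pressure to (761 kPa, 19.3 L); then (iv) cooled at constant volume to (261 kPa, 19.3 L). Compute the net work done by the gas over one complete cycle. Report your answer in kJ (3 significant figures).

Constant-volume legs do no work.
W(i) = (261)(5.72 − 19.3) = -3544 J; W(iii) = (761)(19.3 − 5.72) = 10334 J.
W_net = -3544 + 10334 = 6790 J (the clockwise enclosed area).

W_net ≈ 6.79 kJ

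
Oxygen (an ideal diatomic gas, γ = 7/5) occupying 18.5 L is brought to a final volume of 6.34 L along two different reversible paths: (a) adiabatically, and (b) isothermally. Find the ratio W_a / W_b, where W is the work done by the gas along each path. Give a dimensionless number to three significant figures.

W_a / W_b ≈ 1.25

Path (a) adiabatic: W = P₁V₁(1 − (V₁/V₂)^(γ−1))/(γ−1) → W_a/(P₁V₁) = -1.337.
Path (b) isothermal: W = P₁V₁ ln(V₂/V₁) → W_b/(P₁V₁) = -1.071.
W_a / W_b = -1.337 / -1.071 = 1.248.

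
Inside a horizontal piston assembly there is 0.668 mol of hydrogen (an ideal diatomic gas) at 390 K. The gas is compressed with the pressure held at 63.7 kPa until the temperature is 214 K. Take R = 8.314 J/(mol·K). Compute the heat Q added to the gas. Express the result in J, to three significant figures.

Isobaric: W = nRΔT = (0.668)(8.314)(-176) = -977.5 J.
ΔU = nCᵥΔT with Cᵥ = 5R/2: ΔU = (0.668)(20.79)(-176) = -2444 J.
Q = ΔU + W = -2444 − 977.5 = -3421 J.

Q ≈ -3420 J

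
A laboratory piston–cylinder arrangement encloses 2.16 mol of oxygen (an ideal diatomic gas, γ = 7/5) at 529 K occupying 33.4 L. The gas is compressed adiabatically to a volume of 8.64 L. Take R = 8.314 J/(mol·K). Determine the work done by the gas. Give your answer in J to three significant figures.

Adiabatic: TV^(γ−1) = const with γ = 7/5.
T₂ = T₁ (V₁/V₂)^(γ−1) = 529 × (33.4/8.64)^0.4 = 529 × 1.717 = 908.5 K.
W_by = nCᵥ(T₁ − T₂) = (2.16)(20.79)(529 − 908.5) = -17040 J.

W ≈ -17000 J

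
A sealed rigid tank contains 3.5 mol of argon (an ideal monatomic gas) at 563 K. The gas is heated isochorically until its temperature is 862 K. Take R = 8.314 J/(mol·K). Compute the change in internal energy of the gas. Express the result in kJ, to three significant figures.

ΔU ≈ 13.1 kJ

Constant volume ⇒ W = 0, so Q = ΔU = nCᵥΔT with Cᵥ = 3R/2 = 12.47 J/(mol·K).
ΔU = (3.5)(12.47)(862 − 563) = 13051 J.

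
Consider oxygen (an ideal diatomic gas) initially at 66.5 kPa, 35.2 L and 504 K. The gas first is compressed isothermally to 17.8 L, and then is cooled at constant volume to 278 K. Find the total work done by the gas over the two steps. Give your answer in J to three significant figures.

Step 1 (isothermal): W = P₁V₁ ln(V₂/V₁) = (2341) ln(17.8/35.2) = -1596 J.
Step 2 (isochoric): W = 0 (constant volume).
W_total = -1596 + 0 = -1596 J.

W_total ≈ -1600 J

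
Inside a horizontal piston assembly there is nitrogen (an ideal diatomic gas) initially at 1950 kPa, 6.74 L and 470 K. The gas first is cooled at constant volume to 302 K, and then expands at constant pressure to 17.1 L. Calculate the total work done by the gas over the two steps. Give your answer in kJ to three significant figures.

Step 1 (isochoric): W = 0 (constant volume).
After step 1: P = 1253 kPa (V unchanged).
Step 2 (isobaric): W = PΔV = (1253 kPa)(17.1 − 6.74 L) = 12981 J.
W_total = 0 + 12981 = 12981 J.

W_total ≈ 13.0 kJ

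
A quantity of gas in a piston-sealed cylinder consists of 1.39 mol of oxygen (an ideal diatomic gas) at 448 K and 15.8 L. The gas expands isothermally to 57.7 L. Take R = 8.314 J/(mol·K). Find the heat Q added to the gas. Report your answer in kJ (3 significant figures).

Q ≈ 6.71 kJ

Isothermal ⇒ ΔU = 0, so Q = W = nRT ln(V₂/V₁).
Q = (1.39)(8.314)(448) ln(57.7/15.8) = 5177 × 1.295 = 6706 J.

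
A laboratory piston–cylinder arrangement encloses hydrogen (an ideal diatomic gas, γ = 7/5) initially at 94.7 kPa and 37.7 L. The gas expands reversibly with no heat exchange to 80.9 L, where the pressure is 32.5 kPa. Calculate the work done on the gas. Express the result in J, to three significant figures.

W ≈ -2350 J

Adiabatic: W = (P₁V₁ − P₂V₂)/(γ − 1) with γ = 7/5.
P₁V₁ = 3570 J, P₂V₂ = 2629 J.
W = (3570 − 2629) / 0.4 = 2352 J.
Work on gas = −W_by = -2352 J.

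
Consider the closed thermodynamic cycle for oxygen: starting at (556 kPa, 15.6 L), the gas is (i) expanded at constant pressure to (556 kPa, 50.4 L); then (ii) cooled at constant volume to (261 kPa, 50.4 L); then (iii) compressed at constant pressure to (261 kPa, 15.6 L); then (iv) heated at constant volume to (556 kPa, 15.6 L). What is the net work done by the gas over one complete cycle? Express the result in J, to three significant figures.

Constant-volume legs do no work.
W(i) = (556)(50.4 − 15.6) = 19349 J; W(iii) = (261)(15.6 − 50.4) = -9083 J.
W_net = 19349 − 9083 = 10266 J (the clockwise enclosed area).

W_net ≈ 10300 J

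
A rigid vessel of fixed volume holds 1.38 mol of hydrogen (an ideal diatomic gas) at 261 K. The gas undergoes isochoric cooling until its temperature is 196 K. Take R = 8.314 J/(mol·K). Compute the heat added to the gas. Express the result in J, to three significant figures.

Q ≈ -1860 J

Constant volume ⇒ W = 0, so Q = ΔU = nCᵥΔT with Cᵥ = 5R/2 = 20.79 J/(mol·K).
ΔU = (1.38)(20.79)(196 − 261) = -1864 J.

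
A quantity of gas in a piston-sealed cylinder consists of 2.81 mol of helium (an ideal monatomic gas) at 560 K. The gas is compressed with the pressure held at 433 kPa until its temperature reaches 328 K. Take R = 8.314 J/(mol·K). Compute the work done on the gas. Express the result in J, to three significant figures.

Isobaric: W = P ΔV = nR ΔT.
W = (2.81)(8.314)(328 − 560) = -5420 J.
Work on gas = −W_by = 5420 J.

W ≈ 5420 J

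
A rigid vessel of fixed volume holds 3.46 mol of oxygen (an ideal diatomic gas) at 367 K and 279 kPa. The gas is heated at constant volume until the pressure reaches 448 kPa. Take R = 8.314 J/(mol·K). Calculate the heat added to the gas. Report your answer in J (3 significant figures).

Q ≈ 16000 J

Constant volume ⇒ W = 0, so Q = ΔU = nCᵥΔT with Cᵥ = 5R/2 = 20.79 J/(mol·K).
At constant V, T₂/T₁ = P₂/P₁ ⇒ ΔT = T₁(P₂/P₁ − 1) = 367·(448/279 − 1) = 222.3 K.
ΔU = (3.46)(20.79)(222.3) = 15987 J.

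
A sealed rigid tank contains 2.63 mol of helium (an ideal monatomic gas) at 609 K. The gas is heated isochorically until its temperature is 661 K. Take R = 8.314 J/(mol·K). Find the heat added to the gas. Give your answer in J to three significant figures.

Q ≈ 1710 J

Constant volume ⇒ W = 0, so Q = ΔU = nCᵥΔT with Cᵥ = 3R/2 = 12.47 J/(mol·K).
ΔU = (2.63)(12.47)(661 − 609) = 1706 J.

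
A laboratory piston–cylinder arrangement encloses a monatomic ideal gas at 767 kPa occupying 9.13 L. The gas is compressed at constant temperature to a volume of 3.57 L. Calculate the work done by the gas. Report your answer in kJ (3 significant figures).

Isothermal: W = nRT ln(V₂/V₁) = P₁V₁ ln(V₂/V₁).
P₁V₁ = (767 kPa)(9.13 L) = 7003 J.
W = 7003 × ln(3.57/9.13) = 7003 × -0.939
W_by_gas = -6576 J.

W ≈ -6.58 kJ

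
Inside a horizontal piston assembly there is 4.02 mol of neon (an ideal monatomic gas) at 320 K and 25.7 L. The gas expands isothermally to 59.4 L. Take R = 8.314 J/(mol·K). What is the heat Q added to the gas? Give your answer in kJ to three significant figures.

Isothermal ⇒ ΔU = 0, so Q = W = nRT ln(V₂/V₁).
Q = (4.02)(8.314)(320) ln(59.4/25.7) = 10695 × 0.8378 = 8960 J.

Q ≈ 8.96 kJ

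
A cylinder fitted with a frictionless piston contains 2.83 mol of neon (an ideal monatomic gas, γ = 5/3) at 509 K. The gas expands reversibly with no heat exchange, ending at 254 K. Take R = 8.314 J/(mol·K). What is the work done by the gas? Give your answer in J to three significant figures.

W ≈ 9000 J

Adiabatic ⇒ Q = 0, so W_by = −ΔU = nCᵥ(T₁ − T₂).
Cᵥ = 3R/2 = 12.47 J/(mol·K).
W = (2.83)(12.47)(509 − 254) = 9000 J.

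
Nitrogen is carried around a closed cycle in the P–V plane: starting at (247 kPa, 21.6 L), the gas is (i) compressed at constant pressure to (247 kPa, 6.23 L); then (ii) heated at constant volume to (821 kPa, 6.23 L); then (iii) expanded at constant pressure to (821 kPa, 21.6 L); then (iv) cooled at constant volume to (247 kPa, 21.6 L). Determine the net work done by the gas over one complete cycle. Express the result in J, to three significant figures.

Constant-volume legs do no work.
W(i) = (247)(6.23 − 21.6) = -3796 J; W(iii) = (821)(21.6 − 6.23) = 12619 J.
W_net = -3796 + 12619 = 8822 J (the clockwise enclosed area).

W_net ≈ 8820 J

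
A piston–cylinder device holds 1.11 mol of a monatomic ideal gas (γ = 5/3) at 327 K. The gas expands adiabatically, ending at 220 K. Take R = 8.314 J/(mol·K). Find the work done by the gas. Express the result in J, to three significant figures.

W ≈ 1480 J

Adiabatic ⇒ Q = 0, so W_by = −ΔU = nCᵥ(T₁ − T₂).
Cᵥ = 3R/2 = 12.47 J/(mol·K).
W = (1.11)(12.47)(327 − 220) = 1481 J.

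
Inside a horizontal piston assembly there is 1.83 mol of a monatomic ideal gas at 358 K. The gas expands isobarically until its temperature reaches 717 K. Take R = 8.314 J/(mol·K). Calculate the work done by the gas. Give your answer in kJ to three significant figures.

W ≈ 5.46 kJ

Isobaric: W = P ΔV = nR ΔT.
W = (1.83)(8.314)(717 − 358) = 5462 J.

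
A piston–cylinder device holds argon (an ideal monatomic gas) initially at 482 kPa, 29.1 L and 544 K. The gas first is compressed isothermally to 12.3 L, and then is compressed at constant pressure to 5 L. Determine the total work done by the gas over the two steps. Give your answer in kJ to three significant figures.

Step 1 (isothermal): W = P₁V₁ ln(V₂/V₁) = (14026) ln(12.3/29.1) = -12079 J.
After step 1: P = 1140 kPa, V = 12.3 L, T = 544 K.
Step 2 (isobaric): W = PΔV = (1140 kPa)(5 − 12.3 L) = -8324 J.
W_total = -12079 − 8324 = -20403 J.

W_total ≈ -20.4 kJ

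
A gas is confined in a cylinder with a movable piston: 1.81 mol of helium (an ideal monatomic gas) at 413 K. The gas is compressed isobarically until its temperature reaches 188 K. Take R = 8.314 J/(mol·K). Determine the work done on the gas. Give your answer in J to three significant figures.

Isobaric: W = P ΔV = nR ΔT.
W = (1.81)(8.314)(188 − 413) = -3386 J.
Work on gas = −W_by = 3386 J.

W ≈ 3390 J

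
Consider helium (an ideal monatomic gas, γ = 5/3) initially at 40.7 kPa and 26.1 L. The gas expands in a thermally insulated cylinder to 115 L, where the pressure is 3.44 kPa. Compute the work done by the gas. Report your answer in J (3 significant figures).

W ≈ 1000 J

Adiabatic: W = (P₁V₁ − P₂V₂)/(γ − 1) with γ = 5/3.
P₁V₁ = 1062 J, P₂V₂ = 395.6 J.
W = (1062 − 395.6) / 0.6667 = 1000 J.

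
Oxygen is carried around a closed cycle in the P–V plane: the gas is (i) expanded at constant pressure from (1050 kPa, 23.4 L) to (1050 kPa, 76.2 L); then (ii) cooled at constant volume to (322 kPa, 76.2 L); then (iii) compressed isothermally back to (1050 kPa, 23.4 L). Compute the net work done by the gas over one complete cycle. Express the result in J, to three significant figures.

Leg (i): W = PΔV = (1050)(76.2 − 23.4) = 55440 J.
Leg (ii): W = 0.
Leg (iii): W = PᵢVᵢ ln(V_f/Vᵢ) = (24536) ln(23.4/76.2) = -28968 J.
W_net = 55440 − 28968 = 26472 J.

W_net ≈ 26500 J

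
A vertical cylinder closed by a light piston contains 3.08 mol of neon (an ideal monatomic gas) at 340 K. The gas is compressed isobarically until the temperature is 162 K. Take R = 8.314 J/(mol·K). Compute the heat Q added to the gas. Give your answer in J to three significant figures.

Q ≈ -11400 J

Isobaric: W = nRΔT = (3.08)(8.314)(-178) = -4558 J.
ΔU = nCᵥΔT with Cᵥ = 3R/2: ΔU = (3.08)(12.47)(-178) = -6837 J.
Q = ΔU + W = -6837 − 4558 = -11395 J.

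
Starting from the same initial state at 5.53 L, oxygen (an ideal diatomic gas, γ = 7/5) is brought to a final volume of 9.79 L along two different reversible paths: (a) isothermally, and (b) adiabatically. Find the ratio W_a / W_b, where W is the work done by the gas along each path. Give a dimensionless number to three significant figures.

W_a / W_b ≈ 1.12

Path (a) isothermal: W = P₁V₁ ln(V₂/V₁) → W_a/(P₁V₁) = 0.5712.
Path (b) adiabatic: W = P₁V₁(1 − (V₁/V₂)^(γ−1))/(γ−1) → W_b/(P₁V₁) = 0.5106.
W_a / W_b = 0.5712 / 0.5106 = 1.119.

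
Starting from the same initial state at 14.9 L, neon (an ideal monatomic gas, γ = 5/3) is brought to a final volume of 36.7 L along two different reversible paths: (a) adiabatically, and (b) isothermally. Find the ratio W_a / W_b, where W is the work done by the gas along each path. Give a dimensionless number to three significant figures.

Path (a) adiabatic: W = P₁V₁(1 − (V₁/V₂)^(γ−1))/(γ−1) → W_a/(P₁V₁) = 0.6776.
Path (b) isothermal: W = P₁V₁ ln(V₂/V₁) → W_b/(P₁V₁) = 0.9014.
W_a / W_b = 0.6776 / 0.9014 = 0.7517.

W_a / W_b ≈ 0.752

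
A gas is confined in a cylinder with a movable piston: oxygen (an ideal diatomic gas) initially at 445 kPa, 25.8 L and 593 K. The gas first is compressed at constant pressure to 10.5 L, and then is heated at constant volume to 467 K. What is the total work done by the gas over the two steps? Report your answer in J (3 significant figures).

Step 1 (isobaric): W = PΔV = (445 kPa)(10.5 − 25.8 L) = -6808 J.
Step 2 (isochoric): W = 0 (constant volume).
W_total = -6808 + 0 = -6808 J.

W_total ≈ -6810 J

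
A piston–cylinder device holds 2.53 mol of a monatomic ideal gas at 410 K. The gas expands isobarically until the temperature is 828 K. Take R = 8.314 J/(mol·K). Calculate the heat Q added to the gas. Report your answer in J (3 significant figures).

Isobaric: W = nRΔT = (2.53)(8.314)(418) = 8792 J.
ΔU = nCᵥΔT with Cᵥ = 3R/2: ΔU = (2.53)(12.47)(418) = 13189 J.
Q = ΔU + W = 13189 + 8792 = 21981 J.

Q ≈ 22000 J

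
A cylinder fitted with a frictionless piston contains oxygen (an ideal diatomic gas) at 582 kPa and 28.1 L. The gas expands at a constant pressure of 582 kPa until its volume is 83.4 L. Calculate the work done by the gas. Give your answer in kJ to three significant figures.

W ≈ 32.2 kJ

Isobaric: W = P ΔV.
W = (582 kPa)(83.4 − 28.1 L) = (582)(55.3) = 32185 J.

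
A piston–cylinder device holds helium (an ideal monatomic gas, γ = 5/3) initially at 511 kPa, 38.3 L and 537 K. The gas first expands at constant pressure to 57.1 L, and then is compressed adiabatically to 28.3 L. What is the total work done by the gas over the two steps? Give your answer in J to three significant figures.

W_total ≈ -16500 J

Step 1 (isobaric): W = PΔV = (511 kPa)(57.1 − 38.3 L) = 9607 J.
After step 1: P = 511 kPa, V = 57.1 L, T = 800.6 K.
Step 2 (adiabatic): W = (P₁V₁ − P₂V₂)/(γ−1) = (29178 − 46590)/0.667 = -26117 J.
W_total = 9607 − 26117 = -16511 J.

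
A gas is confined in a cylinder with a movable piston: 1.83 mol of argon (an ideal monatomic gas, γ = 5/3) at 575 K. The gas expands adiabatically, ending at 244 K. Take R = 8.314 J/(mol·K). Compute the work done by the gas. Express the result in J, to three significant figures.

Adiabatic ⇒ Q = 0, so W_by = −ΔU = nCᵥ(T₁ − T₂).
Cᵥ = 3R/2 = 12.47 J/(mol·K).
W = (1.83)(12.47)(575 − 244) = 7554 J.

W ≈ 7550 J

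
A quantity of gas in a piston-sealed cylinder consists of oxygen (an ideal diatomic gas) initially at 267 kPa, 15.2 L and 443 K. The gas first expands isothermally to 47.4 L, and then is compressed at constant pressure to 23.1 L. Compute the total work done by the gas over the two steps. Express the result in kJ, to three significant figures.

Step 1 (isothermal): W = P₁V₁ ln(V₂/V₁) = (4058) ln(47.4/15.2) = 4616 J.
After step 1: P = 85.62 kPa, V = 47.4 L, T = 443 K.
Step 2 (isobaric): W = PΔV = (85.62 kPa)(23.1 − 47.4 L) = -2081 J.
W_total = 4616 − 2081 = 2535 J.

W_total ≈ 2.54 kJ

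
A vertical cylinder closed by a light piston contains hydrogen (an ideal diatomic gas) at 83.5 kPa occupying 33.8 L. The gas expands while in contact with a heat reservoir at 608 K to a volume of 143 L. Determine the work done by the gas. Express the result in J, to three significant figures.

W ≈ 4070 J

Isothermal: W = nRT ln(V₂/V₁) = P₁V₁ ln(V₂/V₁).
P₁V₁ = (83.5 kPa)(33.8 L) = 2822 J.
W = 2822 × ln(143/33.8) = 2822 × 1.442
W_by_gas = 4071 J.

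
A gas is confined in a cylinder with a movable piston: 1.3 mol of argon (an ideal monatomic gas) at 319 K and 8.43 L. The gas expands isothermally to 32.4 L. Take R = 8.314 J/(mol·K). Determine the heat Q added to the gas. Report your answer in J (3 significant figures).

Isothermal ⇒ ΔU = 0, so Q = W = nRT ln(V₂/V₁).
Q = (1.3)(8.314)(319) ln(32.4/8.43) = 3448 × 1.346 = 4642 J.

Q ≈ 4640 J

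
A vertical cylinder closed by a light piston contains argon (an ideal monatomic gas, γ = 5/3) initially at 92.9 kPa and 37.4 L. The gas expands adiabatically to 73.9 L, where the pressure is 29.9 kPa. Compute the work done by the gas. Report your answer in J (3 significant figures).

W ≈ 1900 J

Adiabatic: W = (P₁V₁ − P₂V₂)/(γ − 1) with γ = 5/3.
P₁V₁ = 3474 J, P₂V₂ = 2210 J.
W = (3474 − 2210) / 0.6667 = 1897 J.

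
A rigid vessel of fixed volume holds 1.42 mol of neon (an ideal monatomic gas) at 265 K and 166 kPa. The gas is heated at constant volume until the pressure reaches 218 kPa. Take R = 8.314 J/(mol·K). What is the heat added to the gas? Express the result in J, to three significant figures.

Constant volume ⇒ W = 0, so Q = ΔU = nCᵥΔT with Cᵥ = 3R/2 = 12.47 J/(mol·K).
At constant V, T₂/T₁ = P₂/P₁ ⇒ ΔT = T₁(P₂/P₁ − 1) = 265·(218/166 − 1) = 83.01 K.
ΔU = (1.42)(12.47)(83.01) = 1470 J.

Q ≈ 1470 J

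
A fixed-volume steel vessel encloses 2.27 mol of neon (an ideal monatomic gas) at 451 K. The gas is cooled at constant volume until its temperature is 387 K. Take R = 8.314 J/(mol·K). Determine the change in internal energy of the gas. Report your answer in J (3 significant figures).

ΔU ≈ -1810 J

Constant volume ⇒ W = 0, so Q = ΔU = nCᵥΔT with Cᵥ = 3R/2 = 12.47 J/(mol·K).
ΔU = (2.27)(12.47)(387 − 451) = -1812 J.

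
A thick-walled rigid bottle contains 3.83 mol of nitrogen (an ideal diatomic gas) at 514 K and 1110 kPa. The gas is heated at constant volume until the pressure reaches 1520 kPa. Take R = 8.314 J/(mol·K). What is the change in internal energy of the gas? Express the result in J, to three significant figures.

Constant volume ⇒ W = 0, so Q = ΔU = nCᵥΔT with Cᵥ = 5R/2 = 20.79 J/(mol·K).
At constant V, T₂/T₁ = P₂/P₁ ⇒ ΔT = T₁(P₂/P₁ − 1) = 514·(1520/1110 − 1) = 189.9 K.
ΔU = (3.83)(20.79)(189.9) = 15114 J.

ΔU ≈ 15100 J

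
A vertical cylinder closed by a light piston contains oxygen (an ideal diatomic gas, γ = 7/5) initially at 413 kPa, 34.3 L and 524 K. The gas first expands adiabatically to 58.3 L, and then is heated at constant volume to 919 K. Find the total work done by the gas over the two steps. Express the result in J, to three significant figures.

Step 1 (adiabatic): W = (P₁V₁ − P₂V₂)/(γ−1) = (14166 − 11458)/0.4 = 6771 J.
Step 2 (isochoric): W = 0 (constant volume).
W_total = 6771 + 0 = 6771 J.

W_total ≈ 6770 J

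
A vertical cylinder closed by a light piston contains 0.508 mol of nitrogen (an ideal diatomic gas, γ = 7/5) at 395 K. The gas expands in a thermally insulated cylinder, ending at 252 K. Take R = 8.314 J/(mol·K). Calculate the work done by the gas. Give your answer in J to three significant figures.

W ≈ 1510 J

Adiabatic ⇒ Q = 0, so W_by = −ΔU = nCᵥ(T₁ − T₂).
Cᵥ = 5R/2 = 20.79 J/(mol·K).
W = (0.508)(20.79)(395 − 252) = 1510 J.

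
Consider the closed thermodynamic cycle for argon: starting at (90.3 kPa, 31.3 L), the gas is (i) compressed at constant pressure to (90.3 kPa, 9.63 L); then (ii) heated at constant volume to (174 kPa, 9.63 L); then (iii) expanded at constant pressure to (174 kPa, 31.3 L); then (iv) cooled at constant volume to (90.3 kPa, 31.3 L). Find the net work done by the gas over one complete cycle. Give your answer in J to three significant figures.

W_net ≈ 1810 J

Constant-volume legs do no work.
W(i) = (90.3)(9.63 − 31.3) = -1957 J; W(iii) = (174)(31.3 − 9.63) = 3771 J.
W_net = -1957 + 3771 = 1814 J (the clockwise enclosed area).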